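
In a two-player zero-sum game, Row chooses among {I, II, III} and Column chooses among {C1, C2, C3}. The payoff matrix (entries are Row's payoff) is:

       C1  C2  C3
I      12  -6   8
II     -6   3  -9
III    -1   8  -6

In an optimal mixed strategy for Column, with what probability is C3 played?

1/2

Row minima: I → -6, II → -9, III → -6; maximin = -6.
Column maxima: C1 → 12, C2 → 8, C3 → 8; minimax = 8.
-6 ≠ 8, so there is no saddle point; optimal play is mixed.
II is strictly dominated by III, so Row never plays it.
C1 is strictly dominated by C3 (it gives Row strictly more in every row), so Column never plays it.
On the remaining 2×2 (I, III vs C2, C3):
Let Row play I with probability p. Expected payoff against C2: (-6)p + 8(1−p) = −14p + 8; against C3: 8p + (-6)(1−p) = 14p − 6.
Setting these equal: −14p + 8 = 14p − 6 ⇒ −28p = -14 ⇒ p = 1/2, and the value is (-14)·(1/2) + 8 = 1.
For Column: with q = P(C2), equating I's and III's payoffs gives −14q + 8 = 14q − 6 ⇒ q = 1/2.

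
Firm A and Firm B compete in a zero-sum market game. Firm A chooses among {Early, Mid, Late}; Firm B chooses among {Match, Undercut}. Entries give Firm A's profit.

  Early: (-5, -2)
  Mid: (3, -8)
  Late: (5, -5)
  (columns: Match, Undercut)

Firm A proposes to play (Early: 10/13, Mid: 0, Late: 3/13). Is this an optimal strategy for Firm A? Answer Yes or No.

Against Match this mix gives (10/13)·(-5) + (3/13)·5 = -35/13.
Against Undercut this mix gives (10/13)·(-2) + (3/13)·(-5) = -35/13.
All of Firm B's active replies (Match, Undercut) yield -35/13, and no column does worse for Firm A. The mix makes Firm B indifferent and guarantees -35/13, so it is optimal.

Yes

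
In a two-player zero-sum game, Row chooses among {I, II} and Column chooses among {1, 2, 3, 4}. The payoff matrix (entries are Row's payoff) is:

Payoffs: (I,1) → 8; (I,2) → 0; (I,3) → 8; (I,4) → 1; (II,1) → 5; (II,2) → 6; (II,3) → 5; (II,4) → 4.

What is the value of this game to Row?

Row minima: I → 0, II → 4; maximin = 4.
Column maxima: 1 → 8, 2 → 6, 3 → 8, 4 → 4; minimax = 4.
Since maximin = minimax = 4, there is a saddle point and the value is 4.

4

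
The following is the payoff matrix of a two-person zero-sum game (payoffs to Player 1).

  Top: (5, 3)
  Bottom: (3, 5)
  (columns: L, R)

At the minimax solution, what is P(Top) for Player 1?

1/2

Row minima: Top → 3, Bottom → 3; maximin = 3.
Column maxima: L → 5, R → 5; minimax = 5.
3 ≠ 5, so there is no saddle point; optimal play is mixed.
Let Player 1 play Top with probability p. Expected payoff against L: 5p + 3(1−p) = 2p + 3; against R: 3p + 5(1−p) = −2p + 5.
Setting these equal: 2p + 3 = −2p + 5 ⇒ 4p = 2 ⇒ p = 1/2, and the value is (2)·(1/2) + 3 = 4.
For Player 2: with q = P(L), equating Top's and Bottom's payoffs gives 2q + 3 = −2q + 5 ⇒ q = 1/2.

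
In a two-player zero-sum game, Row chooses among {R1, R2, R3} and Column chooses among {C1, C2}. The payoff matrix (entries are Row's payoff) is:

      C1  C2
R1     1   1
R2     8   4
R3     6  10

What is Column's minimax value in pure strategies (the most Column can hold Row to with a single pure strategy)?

8

Column maxima: C1 → 8, C2 → 10.
The smallest of these is 8.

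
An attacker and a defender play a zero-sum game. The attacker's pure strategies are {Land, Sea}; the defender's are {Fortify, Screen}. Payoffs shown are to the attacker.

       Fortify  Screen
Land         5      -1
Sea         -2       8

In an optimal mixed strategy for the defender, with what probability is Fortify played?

Row minima: Land → -1, Sea → -2; maximin = -1.
Column maxima: Fortify → 5, Screen → 8; minimax = 5.
-1 ≠ 5, so there is no saddle point; optimal play is mixed.
Let the attacker play Land with probability p. Expected payoff against Fortify: 5p + (-2)(1−p) = 7p − 2; against Screen: (-1)p + 8(1−p) = −9p + 8.
Setting these equal: 7p − 2 = −9p + 8 ⇒ 16p = 10 ⇒ p = 5/8, and the value is (7)·(5/8) − 2 = 19/8.
For the defender: with q = P(Fortify), equating Land's and Sea's payoffs gives 6q − 1 = −10q + 8 ⇒ q = 9/16.

9/16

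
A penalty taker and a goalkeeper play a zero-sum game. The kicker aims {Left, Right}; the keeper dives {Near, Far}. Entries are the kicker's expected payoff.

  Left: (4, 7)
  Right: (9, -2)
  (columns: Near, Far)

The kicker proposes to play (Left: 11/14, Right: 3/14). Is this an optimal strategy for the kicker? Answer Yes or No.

Against Near this mix gives (11/14)·4 + (3/14)·9 = 71/14.
Against Far this mix gives (11/14)·7 + (3/14)·(-2) = 71/14.
All of the keeper's active replies (Near, Far) yield 71/14, and no column does worse for the kicker. The mix makes the keeper indifferent and guarantees 71/14, so it is optimal.

Yes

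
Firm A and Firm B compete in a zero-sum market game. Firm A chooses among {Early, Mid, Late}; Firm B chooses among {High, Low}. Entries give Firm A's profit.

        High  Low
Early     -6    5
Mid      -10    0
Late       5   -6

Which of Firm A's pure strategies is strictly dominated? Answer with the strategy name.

Mid

Early gives a strictly higher payoff than Mid against every column: -6 > -10, 5 > 0.
So Mid is strictly dominated and Firm A never plays it.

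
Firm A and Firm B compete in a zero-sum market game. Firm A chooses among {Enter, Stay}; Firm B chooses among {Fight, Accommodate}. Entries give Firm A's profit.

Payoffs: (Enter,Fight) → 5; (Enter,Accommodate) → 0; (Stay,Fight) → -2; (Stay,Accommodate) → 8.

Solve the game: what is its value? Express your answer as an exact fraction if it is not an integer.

8/3

Row minima: Enter → 0, Stay → -2; maximin = 0.
Column maxima: Fight → 5, Accommodate → 8; minimax = 5.
0 ≠ 5, so there is no saddle point; optimal play is mixed.
Let Firm A play Enter with probability p. Expected payoff against Fight: 5p + (-2)(1−p) = 7p − 2; against Accommodate: 0p + 8(1−p) = −8p + 8.
Setting these equal: 7p − 2 = −8p + 8 ⇒ 15p = 10 ⇒ p = 2/3, and the value is (7)·(2/3) − 2 = 8/3.
For Firm B: with q = P(Fight), equating Enter's and Stay's payoffs gives 5q = −10q + 8 ⇒ q = 8/15.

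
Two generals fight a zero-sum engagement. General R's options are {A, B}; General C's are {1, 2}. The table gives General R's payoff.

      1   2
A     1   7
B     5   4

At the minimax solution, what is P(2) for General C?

Row minima: A → 1, B → 4; maximin = 4.
Column maxima: 1 → 5, 2 → 7; minimax = 5.
4 ≠ 5, so there is no saddle point; optimal play is mixed.
Let General R play A with probability p. Expected payoff against 1: 1p + 5(1−p) = −4p + 5; against 2: 7p + 4(1−p) = 3p + 4.
Setting these equal: −4p + 5 = 3p + 4 ⇒ −7p = -1 ⇒ p = 1/7, and the value is (-4)·(1/7) + 5 = 31/7.
For General C: with q = P(1), equating A's and B's payoffs gives −6q + 7 = q + 4 ⇒ q = 3/7.

4/7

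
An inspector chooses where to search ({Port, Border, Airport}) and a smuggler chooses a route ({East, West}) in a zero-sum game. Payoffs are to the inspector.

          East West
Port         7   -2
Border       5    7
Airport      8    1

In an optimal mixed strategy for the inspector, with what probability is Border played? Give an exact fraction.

7/9

Row minima: Port → -2, Border → 5, Airport → 1; maximin = 5.
Column maxima: East → 8, West → 7; minimax = 7.
5 ≠ 7, so there is no saddle point; optimal play is mixed.
Port is strictly dominated by Airport, so the inspector never plays it.
On the remaining 2×2 (Border, Airport vs East, West):
Let the inspector play Border with probability p. Expected payoff against East: 5p + 8(1−p) = −3p + 8; against West: 7p + 1(1−p) = 6p + 1.
Setting these equal: −3p + 8 = 6p + 1 ⇒ −9p = -7 ⇒ p = 7/9, and the value is (-3)·(7/9) + 8 = 17/3.
For the smuggler: with q = P(East), equating Border's and Airport's payoffs gives −2q + 7 = 7q + 1 ⇒ q = 2/3.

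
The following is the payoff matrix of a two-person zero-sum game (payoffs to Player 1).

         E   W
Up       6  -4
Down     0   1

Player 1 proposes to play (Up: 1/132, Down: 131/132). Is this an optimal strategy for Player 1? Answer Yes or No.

Against E this mix gives (1/132)·6 + (131/132)·0 = 1/22.
Against W this mix gives (1/132)·(-4) + (131/132)·1 = 127/132.
Player 2 will play E, holding Player 1 to 1/22. Shifting weight toward the row that does better against E would raise this floor (the equalizing mix achieves 6/11 against both E and W), so the proposed strategy is not optimal.

No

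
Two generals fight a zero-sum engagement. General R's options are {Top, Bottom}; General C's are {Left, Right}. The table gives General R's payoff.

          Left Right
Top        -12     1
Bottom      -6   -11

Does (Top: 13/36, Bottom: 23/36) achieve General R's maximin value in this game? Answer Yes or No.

No

Against Left this mix gives (13/36)·(-12) + (23/36)·(-6) = -49/6.
Against Right this mix gives (13/36)·1 + (23/36)·(-11) = -20/3.
General C will play Left, holding General R to -49/6. Shifting weight toward the row that does better against Left would raise this floor (the equalizing mix achieves -23/3 against both Left and Right), so the proposed strategy is not optimal.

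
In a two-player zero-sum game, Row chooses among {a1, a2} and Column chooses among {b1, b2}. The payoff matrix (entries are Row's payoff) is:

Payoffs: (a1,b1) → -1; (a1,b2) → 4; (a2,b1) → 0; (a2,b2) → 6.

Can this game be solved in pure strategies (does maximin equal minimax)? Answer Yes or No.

Yes

Row minima: a1 → -1, a2 → 0; maximin = 0.
Column maxima: b1 → 0, b2 → 6; minimax = 0.
maximin = minimax = 0, so a saddle point exists.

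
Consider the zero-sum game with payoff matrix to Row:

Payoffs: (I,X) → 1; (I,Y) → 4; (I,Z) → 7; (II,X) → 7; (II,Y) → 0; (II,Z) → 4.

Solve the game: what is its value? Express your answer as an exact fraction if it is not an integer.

Row minima: I → 1, II → 0; maximin = 1.
Column maxima: X → 7, Y → 4, Z → 7; minimax = 4.
1 ≠ 4, so there is no saddle point; optimal play is mixed.
Z is strictly dominated by Y (it gives Row strictly more in every row), so Column never plays it.
On the remaining 2×2 (I, II vs X, Y):
Let Row play I with probability p. Expected payoff against X: 1p + 7(1−p) = −6p + 7; against Y: 4p + 0(1−p) = 4p.
Setting these equal: −6p + 7 = 4p ⇒ −10p = -7 ⇒ p = 7/10, and the value is (-6)·(7/10) + 7 = 14/5.
For Column: with q = P(X), equating I's and II's payoffs gives −3q + 4 = 7q ⇒ q = 2/5.

14/5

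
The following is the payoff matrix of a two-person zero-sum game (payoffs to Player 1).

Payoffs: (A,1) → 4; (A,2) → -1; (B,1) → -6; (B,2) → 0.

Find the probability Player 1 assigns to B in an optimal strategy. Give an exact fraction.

Row minima: A → -1, B → -6; maximin = -1.
Column maxima: 1 → 4, 2 → 0; minimax = 0.
-1 ≠ 0, so there is no saddle point; optimal play is mixed.
Let Player 1 play A with probability p. Expected payoff against 1: 4p + (-6)(1−p) = 10p − 6; against 2: (-1)p + 0(1−p) = −p.
Setting these equal: 10p − 6 = −p ⇒ 11p = 6 ⇒ p = 6/11, and the value is (10)·(6/11) − 6 = -6/11.
For Player 2: with q = P(1), equating A's and B's payoffs gives 5q − 1 = −6q ⇒ q = 1/11.

5/11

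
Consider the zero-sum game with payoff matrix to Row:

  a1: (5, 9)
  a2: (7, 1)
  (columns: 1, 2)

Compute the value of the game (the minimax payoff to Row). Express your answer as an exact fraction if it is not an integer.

Row minima: a1 → 5, a2 → 1; maximin = 5.
Column maxima: 1 → 7, 2 → 9; minimax = 7.
5 ≠ 7, so there is no saddle point; optimal play is mixed.
Let Row play a1 with probability p. Expected payoff against 1: 5p + 7(1−p) = −2p + 7; against 2: 9p + 1(1−p) = 8p + 1.
Setting these equal: −2p + 7 = 8p + 1 ⇒ −10p = -6 ⇒ p = 3/5, and the value is (-2)·(3/5) + 7 = 29/5.
For Column: with q = P(1), equating a1's and a2's payoffs gives −4q + 9 = 6q + 1 ⇒ q = 4/5.

29/5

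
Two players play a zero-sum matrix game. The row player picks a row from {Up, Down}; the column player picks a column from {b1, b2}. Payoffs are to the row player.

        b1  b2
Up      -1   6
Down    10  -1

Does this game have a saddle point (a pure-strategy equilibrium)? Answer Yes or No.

No

Row minima: Up → -1, Down → -1; maximin = -1.
Column maxima: b1 → 10, b2 → 6; minimax = 6.
-1 ≠ 6, so no pure-strategy equilibrium exists.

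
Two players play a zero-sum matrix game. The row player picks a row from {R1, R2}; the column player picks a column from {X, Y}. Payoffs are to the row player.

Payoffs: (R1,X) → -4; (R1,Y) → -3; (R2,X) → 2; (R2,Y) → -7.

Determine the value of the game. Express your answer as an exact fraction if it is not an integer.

-17/5

Row minima: R1 → -4, R2 → -7; maximin = -4.
Column maxima: X → 2, Y → -3; minimax = -3.
-4 ≠ -3, so there is no saddle point; optimal play is mixed.
Let the row player play R1 with probability p. Expected payoff against X: (-4)p + 2(1−p) = −6p + 2; against Y: (-3)p + (-7)(1−p) = 4p − 7.
Setting these equal: −6p + 2 = 4p − 7 ⇒ −10p = -9 ⇒ p = 9/10, and the value is (-6)·(9/10) + 2 = -17/5.
For the column player: with q = P(X), equating R1's and R2's payoffs gives −q − 3 = 9q − 7 ⇒ q = 2/5.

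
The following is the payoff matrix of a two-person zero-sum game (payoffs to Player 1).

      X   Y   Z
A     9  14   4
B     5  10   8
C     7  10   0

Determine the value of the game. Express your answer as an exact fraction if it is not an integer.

13/2

Row minima: A → 4, B → 5, C → 0; maximin = 5.
Column maxima: X → 9, Y → 14, Z → 8; minimax = 8.
5 ≠ 8, so there is no saddle point; optimal play is mixed.
C is strictly dominated by A, so Player 1 never plays it.
Y is strictly dominated by X (it gives Player 1 strictly more in every row), so Player 2 never plays it.
On the remaining 2×2 (A, B vs X, Z):
Let Player 1 play A with probability p. Expected payoff against X: 9p + 5(1−p) = 4p + 5; against Z: 4p + 8(1−p) = −4p + 8.
Setting these equal: 4p + 5 = −4p + 8 ⇒ 8p = 3 ⇒ p = 3/8, and the value is (4)·(3/8) + 5 = 13/2.
For Player 2: with q = P(X), equating A's and B's payoffs gives 5q + 4 = −3q + 8 ⇒ q = 1/2.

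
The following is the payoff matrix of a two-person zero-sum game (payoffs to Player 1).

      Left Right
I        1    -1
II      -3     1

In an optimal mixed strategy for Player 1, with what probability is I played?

2/3

Row minima: I → -1, II → -3; maximin = -1.
Column maxima: Left → 1, Right → 1; minimax = 1.
-1 ≠ 1, so there is no saddle point; optimal play is mixed.
Let Player 1 play I with probability p. Expected payoff against Left: 1p + (-3)(1−p) = 4p − 3; against Right: (-1)p + 1(1−p) = −2p + 1.
Setting these equal: 4p − 3 = −2p + 1 ⇒ 6p = 4 ⇒ p = 2/3, and the value is (4)·(2/3) − 3 = -1/3.
For Player 2: with q = P(Left), equating I's and II's payoffs gives 2q − 1 = −4q + 1 ⇒ q = 1/3.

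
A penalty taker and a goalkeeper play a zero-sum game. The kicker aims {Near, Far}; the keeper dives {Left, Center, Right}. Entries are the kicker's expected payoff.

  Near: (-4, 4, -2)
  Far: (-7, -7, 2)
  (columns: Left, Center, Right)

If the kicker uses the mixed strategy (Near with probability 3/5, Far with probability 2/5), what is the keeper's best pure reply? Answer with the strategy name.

If the keeper plays Left, the kicker's expected payoff is (3/5)·(-4) + (2/5)·(-7) = -26/5.
If the keeper plays Center, the kicker's expected payoff is (3/5)·4 + (2/5)·(-7) = -2/5.
If the keeper plays Right, the kicker's expected payoff is (3/5)·(-2) + (2/5)·2 = -2/5.
The keeper minimizes the kicker's payoff; the smallest is -26/5, so the best response is Left.

Left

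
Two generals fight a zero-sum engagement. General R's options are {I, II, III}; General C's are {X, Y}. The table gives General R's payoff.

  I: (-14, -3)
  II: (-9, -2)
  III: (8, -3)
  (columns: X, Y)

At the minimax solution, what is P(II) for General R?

Row minima: I → -14, II → -9, III → -3; maximin = -3.
Column maxima: X → 8, Y → -2; minimax = -2.
-3 ≠ -2, so there is no saddle point; optimal play is mixed.
I is strictly dominated by II, so General R never plays it.
On the remaining 2×2 (II, III vs X, Y):
Let General R play II with probability p. Expected payoff against X: (-9)p + 8(1−p) = −17p + 8; against Y: (-2)p + (-3)(1−p) = p − 3.
Setting these equal: −17p + 8 = p − 3 ⇒ −18p = -11 ⇒ p = 11/18, and the value is (-17)·(11/18) + 8 = -43/18.
For General C: with q = P(X), equating II's and III's payoffs gives −7q − 2 = 11q − 3 ⇒ q = 1/18.

11/18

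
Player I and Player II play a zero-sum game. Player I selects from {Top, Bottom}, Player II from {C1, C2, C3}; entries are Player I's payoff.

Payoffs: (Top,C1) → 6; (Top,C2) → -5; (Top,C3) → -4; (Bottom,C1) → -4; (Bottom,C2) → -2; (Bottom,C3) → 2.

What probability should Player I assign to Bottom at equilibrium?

Row minima: Top → -5, Bottom → -4; maximin = -4.
Column maxima: C1 → 6, C2 → -2, C3 → 2; minimax = -2.
-4 ≠ -2, so there is no saddle point; optimal play is mixed.
C3 is strictly dominated by C2 (it gives Player I strictly more in every row), so Player II never plays it.
On the remaining 2×2 (Top, Bottom vs C1, C2):
Let Player I play Top with probability p. Expected payoff against C1: 6p + (-4)(1−p) = 10p − 4; against C2: (-5)p + (-2)(1−p) = −3p − 2.
Setting these equal: 10p − 4 = −3p − 2 ⇒ 13p = 2 ⇒ p = 2/13, and the value is (10)·(2/13) − 4 = -32/13.
For Player II: with q = P(C1), equating Top's and Bottom's payoffs gives 11q − 5 = −2q − 2 ⇒ q = 3/13.

11/13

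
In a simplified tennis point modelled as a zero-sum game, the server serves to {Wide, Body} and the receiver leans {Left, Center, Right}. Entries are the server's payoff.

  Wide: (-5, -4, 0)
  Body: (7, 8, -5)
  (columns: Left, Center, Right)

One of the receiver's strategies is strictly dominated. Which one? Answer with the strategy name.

Center

Left holds the server's payoff strictly below Center in every row: -5 < -4, 7 < 8.
So Center is strictly dominated for the receiver.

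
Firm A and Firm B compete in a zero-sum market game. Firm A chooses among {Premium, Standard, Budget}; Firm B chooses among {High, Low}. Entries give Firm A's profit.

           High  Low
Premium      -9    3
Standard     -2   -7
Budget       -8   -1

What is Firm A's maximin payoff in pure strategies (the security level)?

Row minima: Premium → -9, Standard → -7, Budget → -8.
The best of these is -7.

-7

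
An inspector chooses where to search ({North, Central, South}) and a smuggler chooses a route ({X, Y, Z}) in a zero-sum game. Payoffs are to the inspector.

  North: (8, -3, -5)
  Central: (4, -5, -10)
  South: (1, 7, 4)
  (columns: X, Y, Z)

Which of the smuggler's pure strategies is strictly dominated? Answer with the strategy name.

Z holds the inspector's payoff strictly below Y in every row: -5 < -3, -10 < -5, 4 < 7.
So Y is strictly dominated for the smuggler.

Y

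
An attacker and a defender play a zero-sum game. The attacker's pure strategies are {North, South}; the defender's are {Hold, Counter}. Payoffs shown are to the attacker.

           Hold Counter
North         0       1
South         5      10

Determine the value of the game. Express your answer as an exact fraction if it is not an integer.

5

Row minima: North → 0, South → 5; maximin = 5.
Column maxima: Hold → 5, Counter → 10; minimax = 5.
Since maximin = minimax = 5, there is a saddle point and the value is 5.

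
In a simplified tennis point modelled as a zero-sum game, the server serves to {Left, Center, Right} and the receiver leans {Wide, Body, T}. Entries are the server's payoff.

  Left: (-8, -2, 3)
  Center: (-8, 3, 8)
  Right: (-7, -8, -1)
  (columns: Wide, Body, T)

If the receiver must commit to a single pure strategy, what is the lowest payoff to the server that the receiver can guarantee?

Column maxima: Wide → -7, Body → 3, T → 8.
The smallest of these is -7.

-7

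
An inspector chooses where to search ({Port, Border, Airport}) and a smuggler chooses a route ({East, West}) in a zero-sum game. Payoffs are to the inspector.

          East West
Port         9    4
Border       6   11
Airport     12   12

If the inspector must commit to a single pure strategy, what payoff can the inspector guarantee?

12

Row minima: Port → 4, Border → 6, Airport → 12.
The best of these is 12.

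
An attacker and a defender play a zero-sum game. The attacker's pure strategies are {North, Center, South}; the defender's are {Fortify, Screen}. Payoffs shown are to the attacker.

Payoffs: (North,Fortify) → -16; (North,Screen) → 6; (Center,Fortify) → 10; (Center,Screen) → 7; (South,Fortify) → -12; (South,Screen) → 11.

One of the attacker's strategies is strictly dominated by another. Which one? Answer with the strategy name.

Center gives a strictly higher payoff than North against every column: 10 > -16, 7 > 6.
So North is strictly dominated and the attacker never plays it.

North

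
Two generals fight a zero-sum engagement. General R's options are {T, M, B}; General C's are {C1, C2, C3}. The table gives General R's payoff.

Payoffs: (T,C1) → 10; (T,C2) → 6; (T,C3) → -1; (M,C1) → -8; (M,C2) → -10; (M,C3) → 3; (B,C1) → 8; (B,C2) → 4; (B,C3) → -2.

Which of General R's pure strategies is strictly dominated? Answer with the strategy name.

B

T gives a strictly higher payoff than B against every column: 10 > 8, 6 > 4, -1 > -2.
So B is strictly dominated and General R never plays it.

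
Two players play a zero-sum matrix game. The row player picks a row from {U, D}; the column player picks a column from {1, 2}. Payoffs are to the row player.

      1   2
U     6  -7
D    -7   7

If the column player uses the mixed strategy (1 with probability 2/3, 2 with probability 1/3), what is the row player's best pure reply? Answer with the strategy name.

Expected payoff of U: (2/3)·6 + (1/3)·(-7) = 5/3.
Expected payoff of D: (2/3)·(-7) + (1/3)·7 = -7/3.
The largest is 5/3, so the row player's best response is U.

U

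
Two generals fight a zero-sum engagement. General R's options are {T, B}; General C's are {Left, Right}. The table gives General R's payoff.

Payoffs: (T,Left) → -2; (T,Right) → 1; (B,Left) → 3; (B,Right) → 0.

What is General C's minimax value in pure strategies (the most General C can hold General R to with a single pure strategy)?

Column maxima: Left → 3, Right → 1.
The smallest of these is 1.

1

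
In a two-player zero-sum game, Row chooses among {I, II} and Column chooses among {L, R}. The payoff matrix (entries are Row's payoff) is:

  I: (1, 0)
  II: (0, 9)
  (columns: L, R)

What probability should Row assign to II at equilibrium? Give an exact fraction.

Row minima: I → 0, II → 0; maximin = 0.
Column maxima: L → 1, R → 9; minimax = 1.
0 ≠ 1, so there is no saddle point; optimal play is mixed.
Let Row play I with probability p. Expected payoff against L: 1p + 0(1−p) = p; against R: 0p + 9(1−p) = −9p + 9.
Setting these equal: p = −9p + 9 ⇒ 10p = 9 ⇒ p = 9/10, and the value is (1)·(9/10) = 9/10.
For Column: with q = P(L), equating I's and II's payoffs gives q = −9q + 9 ⇒ q = 9/10.

1/10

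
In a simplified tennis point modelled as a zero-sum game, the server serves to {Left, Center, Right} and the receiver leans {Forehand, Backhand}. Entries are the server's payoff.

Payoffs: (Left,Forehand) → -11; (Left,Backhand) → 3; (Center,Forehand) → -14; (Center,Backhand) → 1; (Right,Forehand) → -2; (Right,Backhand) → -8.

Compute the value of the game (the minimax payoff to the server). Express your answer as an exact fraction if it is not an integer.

-47/10

Row minima: Left → -11, Center → -14, Right → -8; maximin = -8.
Column maxima: Forehand → -2, Backhand → 3; minimax = -2.
-8 ≠ -2, so there is no saddle point; optimal play is mixed.
Center is strictly dominated by Left, so the server never plays it.
On the remaining 2×2 (Left, Right vs Forehand, Backhand):
Let the server play Left with probability p. Expected payoff against Forehand: (-11)p + (-2)(1−p) = −9p − 2; against Backhand: 3p + (-8)(1−p) = 11p − 8.
Setting these equal: −9p − 2 = 11p − 8 ⇒ −20p = -6 ⇒ p = 3/10, and the value is (-9)·(3/10) − 2 = -47/10.
For the receiver: with q = P(Forehand), equating Left's and Right's payoffs gives −14q + 3 = 6q − 8 ⇒ q = 11/20.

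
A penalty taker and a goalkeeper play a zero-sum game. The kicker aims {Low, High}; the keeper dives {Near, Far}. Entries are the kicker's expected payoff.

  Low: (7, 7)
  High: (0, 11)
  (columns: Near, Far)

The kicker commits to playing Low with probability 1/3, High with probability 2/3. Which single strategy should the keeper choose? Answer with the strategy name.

Near

If the keeper plays Near, the kicker's expected payoff is (1/3)·7 + (2/3)·0 = 7/3.
If the keeper plays Far, the kicker's expected payoff is (1/3)·7 + (2/3)·11 = 29/3.
The keeper minimizes the kicker's payoff; the smallest is 7/3, so the best response is Near.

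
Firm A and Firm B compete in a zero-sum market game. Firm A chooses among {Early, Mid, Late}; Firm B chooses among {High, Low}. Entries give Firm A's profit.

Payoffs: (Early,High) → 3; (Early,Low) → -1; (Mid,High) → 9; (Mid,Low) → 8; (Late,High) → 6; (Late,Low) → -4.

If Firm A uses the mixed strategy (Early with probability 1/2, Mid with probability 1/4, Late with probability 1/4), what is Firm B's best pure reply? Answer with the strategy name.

Low

If Firm B plays High, Firm A's expected payoff is (1/2)·3 + (1/4)·9 + (1/4)·6 = 21/4.
If Firm B plays Low, Firm A's expected payoff is (1/2)·(-1) + (1/4)·8 + (1/4)·(-4) = 1/2.
Firm B minimizes Firm A's payoff; the smallest is 1/2, so the best response is Low.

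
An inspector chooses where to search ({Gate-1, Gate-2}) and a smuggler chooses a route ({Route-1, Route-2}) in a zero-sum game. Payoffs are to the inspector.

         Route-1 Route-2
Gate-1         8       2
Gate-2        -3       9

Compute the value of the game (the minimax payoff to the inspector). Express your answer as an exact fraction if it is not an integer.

13/3

Row minima: Gate-1 → 2, Gate-2 → -3; maximin = 2.
Column maxima: Route-1 → 8, Route-2 → 9; minimax = 8.
2 ≠ 8, so there is no saddle point; optimal play is mixed.
Let the inspector play Gate-1 with probability p. Expected payoff against Route-1: 8p + (-3)(1−p) = 11p − 3; against Route-2: 2p + 9(1−p) = −7p + 9.
Setting these equal: 11p − 3 = −7p + 9 ⇒ 18p = 12 ⇒ p = 2/3, and the value is (11)·(2/3) − 3 = 13/3.
For the smuggler: with q = P(Route-1), equating Gate-1's and Gate-2's payoffs gives 6q + 2 = −12q + 9 ⇒ q = 7/18.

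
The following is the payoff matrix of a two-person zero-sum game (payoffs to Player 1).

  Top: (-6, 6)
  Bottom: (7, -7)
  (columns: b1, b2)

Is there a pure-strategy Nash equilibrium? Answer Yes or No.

Row minima: Top → -6, Bottom → -7; maximin = -6.
Column maxima: b1 → 7, b2 → 6; minimax = 6.
-6 ≠ 6, so no pure-strategy equilibrium exists.

No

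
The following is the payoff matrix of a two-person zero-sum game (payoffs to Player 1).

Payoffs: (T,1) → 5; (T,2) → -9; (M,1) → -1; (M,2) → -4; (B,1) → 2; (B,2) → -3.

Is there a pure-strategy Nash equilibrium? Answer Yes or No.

Yes

Row minima: T → -9, M → -4, B → -3; maximin = -3.
Column maxima: 1 → 5, 2 → -3; minimax = -3.
maximin = minimax = -3, so a saddle point exists.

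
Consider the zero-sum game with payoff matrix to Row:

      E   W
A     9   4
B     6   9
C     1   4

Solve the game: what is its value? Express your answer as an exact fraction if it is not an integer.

Row minima: A → 4, B → 6, C → 1; maximin = 6.
Column maxima: E → 9, W → 9; minimax = 9.
6 ≠ 9, so there is no saddle point; optimal play is mixed.
C is strictly dominated by B, so Row never plays it.
On the remaining 2×2 (A, B vs E, W):
Let Row play A with probability p. Expected payoff against E: 9p + 6(1−p) = 3p + 6; against W: 4p + 9(1−p) = −5p + 9.
Setting these equal: 3p + 6 = −5p + 9 ⇒ 8p = 3 ⇒ p = 3/8, and the value is (3)·(3/8) + 6 = 57/8.
For Column: with q = P(E), equating A's and B's payoffs gives 5q + 4 = −3q + 9 ⇒ q = 5/8.

57/8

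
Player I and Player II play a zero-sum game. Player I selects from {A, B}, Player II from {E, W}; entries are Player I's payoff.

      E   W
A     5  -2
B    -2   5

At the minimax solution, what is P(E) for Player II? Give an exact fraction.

Row minima: A → -2, B → -2; maximin = -2.
Column maxima: E → 5, W → 5; minimax = 5.
-2 ≠ 5, so there is no saddle point; optimal play is mixed.
Let Player I play A with probability p. Expected payoff against E: 5p + (-2)(1−p) = 7p − 2; against W: (-2)p + 5(1−p) = −7p + 5.
Setting these equal: 7p − 2 = −7p + 5 ⇒ 14p = 7 ⇒ p = 1/2, and the value is (7)·(1/2) − 2 = 3/2.
For Player II: with q = P(E), equating A's and B's payoffs gives 7q − 2 = −7q + 5 ⇒ q = 1/2.

1/2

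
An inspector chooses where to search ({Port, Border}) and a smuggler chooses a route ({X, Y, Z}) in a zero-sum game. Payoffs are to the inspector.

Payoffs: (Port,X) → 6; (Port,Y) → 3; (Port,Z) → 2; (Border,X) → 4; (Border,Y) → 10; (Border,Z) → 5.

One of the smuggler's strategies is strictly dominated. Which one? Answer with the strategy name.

Z holds the inspector's payoff strictly below Y in every row: 2 < 3, 5 < 10.
So Y is strictly dominated for the smuggler.

Y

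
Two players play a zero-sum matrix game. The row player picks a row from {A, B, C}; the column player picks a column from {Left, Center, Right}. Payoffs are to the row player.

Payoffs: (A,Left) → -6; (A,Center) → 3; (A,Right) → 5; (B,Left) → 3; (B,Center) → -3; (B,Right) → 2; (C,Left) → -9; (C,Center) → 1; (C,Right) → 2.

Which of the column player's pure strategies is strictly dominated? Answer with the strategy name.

Center holds the row player's payoff strictly below Right in every row: 3 < 5, -3 < 2, 1 < 2.
So Right is strictly dominated for the column player.

Right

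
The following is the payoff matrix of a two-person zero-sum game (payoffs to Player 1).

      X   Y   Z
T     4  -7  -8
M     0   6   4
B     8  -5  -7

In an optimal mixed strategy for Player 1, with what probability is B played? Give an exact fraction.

4/19

Row minima: T → -8, M → 0, B → -7; maximin = 0.
Column maxima: X → 8, Y → 6, Z → 4; minimax = 4.
0 ≠ 4, so there is no saddle point; optimal play is mixed.
T is strictly dominated by B, so Player 1 never plays it.
Y is strictly dominated by Z (it gives Player 1 strictly more in every row), so Player 2 never plays it.
On the remaining 2×2 (M, B vs X, Z):
Let Player 1 play M with probability p. Expected payoff against X: 0p + 8(1−p) = −8p + 8; against Z: 4p + (-7)(1−p) = 11p − 7.
Setting these equal: −8p + 8 = 11p − 7 ⇒ −19p = -15 ⇒ p = 15/19, and the value is (-8)·(15/19) + 8 = 32/19.
For Player 2: with q = P(X), equating M's and B's payoffs gives −4q + 4 = 15q − 7 ⇒ q = 11/19.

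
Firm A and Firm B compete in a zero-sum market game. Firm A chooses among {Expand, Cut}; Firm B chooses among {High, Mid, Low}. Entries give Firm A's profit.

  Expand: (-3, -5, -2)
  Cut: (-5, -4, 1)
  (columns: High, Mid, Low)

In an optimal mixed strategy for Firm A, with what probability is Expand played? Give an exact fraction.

1/3

Row minima: Expand → -5, Cut → -5; maximin = -5.
Column maxima: High → -3, Mid → -4, Low → 1; minimax = -4.
-5 ≠ -4, so there is no saddle point; optimal play is mixed.
Low is strictly dominated by High (it gives Firm A strictly more in every row), so Firm B never plays it.
On the remaining 2×2 (Expand, Cut vs High, Mid):
Let Firm A play Expand with probability p. Expected payoff against High: (-3)p + (-5)(1−p) = 2p − 5; against Mid: (-5)p + (-4)(1−p) = −p − 4.
Setting these equal: 2p − 5 = −p − 4 ⇒ 3p = 1 ⇒ p = 1/3, and the value is (2)·(1/3) − 5 = -13/3.
For Firm B: with q = P(High), equating Expand's and Cut's payoffs gives 2q − 5 = −q − 4 ⇒ q = 1/3.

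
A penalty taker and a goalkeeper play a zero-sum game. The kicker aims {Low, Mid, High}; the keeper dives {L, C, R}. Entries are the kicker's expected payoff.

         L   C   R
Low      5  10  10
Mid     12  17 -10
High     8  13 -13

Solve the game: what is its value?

Row minima: Low → 5, Mid → -10, High → -13; maximin = 5.
Column maxima: L → 12, C → 17, R → 10; minimax = 10.
5 ≠ 10, so there is no saddle point; optimal play is mixed.
High is strictly dominated by Mid, so the kicker never plays it.
C is strictly dominated by L (it gives the kicker strictly more in every row), so the keeper never plays it.
On the remaining 2×2 (Low, Mid vs L, R):
Let the kicker play Low with probability p. Expected payoff against L: 5p + 12(1−p) = −7p + 12; against R: 10p + (-10)(1−p) = 20p − 10.
Setting these equal: −7p + 12 = 20p − 10 ⇒ −27p = -22 ⇒ p = 22/27, and the value is (-7)·(22/27) + 12 = 170/27.
For the keeper: with q = P(L), equating Low's and Mid's payoffs gives −5q + 10 = 22q − 10 ⇒ q = 20/27.

170/27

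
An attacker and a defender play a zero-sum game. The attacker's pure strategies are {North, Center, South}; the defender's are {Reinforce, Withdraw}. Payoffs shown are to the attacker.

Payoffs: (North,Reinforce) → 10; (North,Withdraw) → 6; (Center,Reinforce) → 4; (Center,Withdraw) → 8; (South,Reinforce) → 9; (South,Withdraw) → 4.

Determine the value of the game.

7

Row minima: North → 6, Center → 4, South → 4; maximin = 6.
Column maxima: Reinforce → 10, Withdraw → 8; minimax = 8.
6 ≠ 8, so there is no saddle point; optimal play is mixed.
South is strictly dominated by North, so the attacker never plays it.
On the remaining 2×2 (North, Center vs Reinforce, Withdraw):
Let the attacker play North with probability p. Expected payoff against Reinforce: 10p + 4(1−p) = 6p + 4; against Withdraw: 6p + 8(1−p) = −2p + 8.
Setting these equal: 6p + 4 = −2p + 8 ⇒ 8p = 4 ⇒ p = 1/2, and the value is (6)·(1/2) + 4 = 7.
For the defender: with q = P(Reinforce), equating North's and Center's payoffs gives 4q + 6 = −4q + 8 ⇒ q = 1/4.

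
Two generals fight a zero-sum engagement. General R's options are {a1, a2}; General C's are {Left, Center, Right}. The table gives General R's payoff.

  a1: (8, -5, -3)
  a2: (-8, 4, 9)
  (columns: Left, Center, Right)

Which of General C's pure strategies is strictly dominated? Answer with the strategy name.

Center holds General R's payoff strictly below Right in every row: -5 < -3, 4 < 9.
So Right is strictly dominated for General C.

Right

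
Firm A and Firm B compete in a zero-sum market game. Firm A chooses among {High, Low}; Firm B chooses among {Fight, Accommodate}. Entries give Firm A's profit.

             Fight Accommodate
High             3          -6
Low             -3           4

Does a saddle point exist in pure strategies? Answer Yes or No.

No

Row minima: High → -6, Low → -3; maximin = -3.
Column maxima: Fight → 3, Accommodate → 4; minimax = 3.
-3 ≠ 3, so no pure-strategy equilibrium exists.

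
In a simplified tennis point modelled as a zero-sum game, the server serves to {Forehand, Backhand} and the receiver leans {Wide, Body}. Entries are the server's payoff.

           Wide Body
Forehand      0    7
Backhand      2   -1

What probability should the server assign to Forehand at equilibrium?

Row minima: Forehand → 0, Backhand → -1; maximin = 0.
Column maxima: Wide → 2, Body → 7; minimax = 2.
0 ≠ 2, so there is no saddle point; optimal play is mixed.
Let the server play Forehand with probability p. Expected payoff against Wide: 0p + 2(1−p) = −2p + 2; against Body: 7p + (-1)(1−p) = 8p − 1.
Setting these equal: −2p + 2 = 8p − 1 ⇒ −10p = -3 ⇒ p = 3/10, and the value is (-2)·(3/10) + 2 = 7/5.
For the receiver: with q = P(Wide), equating Forehand's and Backhand's payoffs gives −7q + 7 = 3q − 1 ⇒ q = 4/5.

3/10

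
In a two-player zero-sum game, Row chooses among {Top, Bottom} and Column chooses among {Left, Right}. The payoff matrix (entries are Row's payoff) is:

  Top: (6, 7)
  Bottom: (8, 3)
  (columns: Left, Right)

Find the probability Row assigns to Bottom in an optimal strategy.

Row minima: Top → 6, Bottom → 3; maximin = 6.
Column maxima: Left → 8, Right → 7; minimax = 7.
6 ≠ 7, so there is no saddle point; optimal play is mixed.
Let Row play Top with probability p. Expected payoff against Left: 6p + 8(1−p) = −2p + 8; against Right: 7p + 3(1−p) = 4p + 3.
Setting these equal: −2p + 8 = 4p + 3 ⇒ −6p = -5 ⇒ p = 5/6, and the value is (-2)·(5/6) + 8 = 19/3.
For Column: with q = P(Left), equating Top's and Bottom's payoffs gives −q + 7 = 5q + 3 ⇒ q = 2/3.

1/6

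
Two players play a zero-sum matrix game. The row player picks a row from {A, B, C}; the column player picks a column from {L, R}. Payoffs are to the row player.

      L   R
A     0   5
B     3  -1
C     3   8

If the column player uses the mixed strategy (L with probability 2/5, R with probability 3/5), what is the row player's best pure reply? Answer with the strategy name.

Expected payoff of A: (2/5)·0 + (3/5)·5 = 3.
Expected payoff of B: (2/5)·3 + (3/5)·(-1) = 3/5.
Expected payoff of C: (2/5)·3 + (3/5)·8 = 6.
The largest is 6, so the row player's best response is C.

C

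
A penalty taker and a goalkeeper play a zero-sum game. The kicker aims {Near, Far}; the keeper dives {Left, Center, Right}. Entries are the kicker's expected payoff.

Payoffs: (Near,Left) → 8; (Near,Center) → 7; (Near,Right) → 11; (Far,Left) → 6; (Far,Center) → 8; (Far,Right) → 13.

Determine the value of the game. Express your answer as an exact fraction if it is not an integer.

Row minima: Near → 7, Far → 6; maximin = 7.
Column maxima: Left → 8, Center → 8, Right → 13; minimax = 8.
7 ≠ 8, so there is no saddle point; optimal play is mixed.
Right is strictly dominated by Left (it gives the kicker strictly more in every row), so the keeper never plays it.
On the remaining 2×2 (Near, Far vs Left, Center):
Let the kicker play Near with probability p. Expected payoff against Left: 8p + 6(1−p) = 2p + 6; against Center: 7p + 8(1−p) = −p + 8.
Setting these equal: 2p + 6 = −p + 8 ⇒ 3p = 2 ⇒ p = 2/3, and the value is (2)·(2/3) + 6 = 22/3.
For the keeper: with q = P(Left), equating Near's and Far's payoffs gives q + 7 = −2q + 8 ⇒ q = 1/3.

22/3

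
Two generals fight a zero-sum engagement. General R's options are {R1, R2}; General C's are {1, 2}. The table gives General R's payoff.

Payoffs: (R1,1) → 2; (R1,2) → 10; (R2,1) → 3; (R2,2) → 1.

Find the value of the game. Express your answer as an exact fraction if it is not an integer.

14/5

Row minima: R1 → 2, R2 → 1; maximin = 2.
Column maxima: 1 → 3, 2 → 10; minimax = 3.
2 ≠ 3, so there is no saddle point; optimal play is mixed.
Let General R play R1 with probability p. Expected payoff against 1: 2p + 3(1−p) = −p + 3; against 2: 10p + 1(1−p) = 9p + 1.
Setting these equal: −p + 3 = 9p + 1 ⇒ −10p = -2 ⇒ p = 1/5, and the value is (-1)·(1/5) + 3 = 14/5.
For General C: with q = P(1), equating R1's and R2's payoffs gives −8q + 10 = 2q + 1 ⇒ q = 9/10.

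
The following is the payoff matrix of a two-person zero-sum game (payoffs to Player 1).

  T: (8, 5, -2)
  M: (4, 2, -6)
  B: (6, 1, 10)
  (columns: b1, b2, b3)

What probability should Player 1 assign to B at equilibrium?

Row minima: T → -2, M → -6, B → 1; maximin = 1.
Column maxima: b1 → 8, b2 → 5, b3 → 10; minimax = 5.
1 ≠ 5, so there is no saddle point; optimal play is mixed.
M is strictly dominated by T, so Player 1 never plays it.
b1 is strictly dominated by b2 (it gives Player 1 strictly more in every row), so Player 2 never plays it.
On the remaining 2×2 (T, B vs b2, b3):
Let Player 1 play T with probability p. Expected payoff against b2: 5p + 1(1−p) = 4p + 1; against b3: (-2)p + 10(1−p) = −12p + 10.
Setting these equal: 4p + 1 = −12p + 10 ⇒ 16p = 9 ⇒ p = 9/16, and the value is (4)·(9/16) + 1 = 13/4.
For Player 2: with q = P(b2), equating T's and B's payoffs gives 7q − 2 = −9q + 10 ⇒ q = 3/4.

7/16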